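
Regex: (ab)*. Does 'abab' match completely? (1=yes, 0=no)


Pattern: (ab)*
String: 'abab'
Pattern requires: zero or more repetitions of 'ab'
Pairs: ['ab', 'ab']
All pairs are 'ab'? Yes
Result: 1

1


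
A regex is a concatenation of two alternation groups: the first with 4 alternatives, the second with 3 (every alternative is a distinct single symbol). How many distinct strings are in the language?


First group: 4 alternatives
Second group: 3 alternatives
Concatenation: each choice from group 1 pairs with each from group 2
Total = 4 x 3 = 12

12


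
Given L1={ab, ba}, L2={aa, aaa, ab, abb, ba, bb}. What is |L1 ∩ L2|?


L1 = {ab, ba}
L2 = {aa, aaa, ab, abb, ba, bb}
Checking each string in L1 against L2:
  'ab': in L2? Yes
  'ba': in L2? Yes
Intersection = {ab, ba}
|L1 ∩ L2| = 2

2


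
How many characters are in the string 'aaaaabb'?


String: 'aaaaabb'
Counting characters:
  'a' appears 5 time(s)
  'b' appears 2 time(s)
Total length = 5 + 2 = 7

7


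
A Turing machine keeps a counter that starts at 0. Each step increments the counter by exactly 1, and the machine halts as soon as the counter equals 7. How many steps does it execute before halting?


Counter starts at 0. Counting sequence:
  Step 1: counter = 1
  Step 2: counter = 2
  Step 3: counter = 3
  Step 4: counter = 4
  Step 5: counter = 5
  Step 6: counter = 6
  Step 7: counter = 7
Counter reached 7 -> halt
Total steps = 7

7


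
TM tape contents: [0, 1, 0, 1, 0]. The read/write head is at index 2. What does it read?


Tape: [0, 1, 0, 1, 0]
Positions: 0 1 2 3 4
Values:    0 1 0 1 0
Head at position 2
tape[2] = 0

0


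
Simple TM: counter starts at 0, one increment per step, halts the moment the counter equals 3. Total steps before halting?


Counter starts at 0. Counting sequence:
  Step 1: counter = 1
  Step 2: counter = 2
  Step 3: counter = 3
Counter reached 3 -> halt
Total steps = 3

3


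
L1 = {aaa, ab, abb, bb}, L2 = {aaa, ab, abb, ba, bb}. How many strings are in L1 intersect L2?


L1 = {aaa, ab, abb, bb}
L2 = {aaa, ab, abb, ba, bb}
Checking each string in L1 against L2:
  'aaa': in L2? Yes
  'ab': in L2? Yes
  'abb': in L2? Yes
  'bb': in L2? Yes
Intersection = {aaa, ab, abb, bb}
|L1 ∩ L2| = 4

4


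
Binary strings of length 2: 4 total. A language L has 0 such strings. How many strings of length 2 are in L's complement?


Alphabet: {0,1}
String length: 2
Total strings of length 2 = 2^2 = 4
Strings in L = 0
Complement = total - |L|
= 4 - 0
= 4

4


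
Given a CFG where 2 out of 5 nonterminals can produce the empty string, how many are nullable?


Nonterminals: {S, A, B, C, D}
A nonterminal is nullable if it can derive epsilon
Counting nullable nonterminals: 2
Total nullable = 2

2


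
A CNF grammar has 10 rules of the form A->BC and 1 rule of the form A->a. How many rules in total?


CNF allows two rule forms:
  A -> BC (binary): 10 rules
  A -> a (terminal): 1 rule
Total = 10 + 1 = 11

11


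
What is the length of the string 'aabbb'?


String: 'aabbb'
Counting characters:
  'a' appears 2 time(s)
  'b' appears 3 time(s)
Total length = 2 + 3 = 5

5


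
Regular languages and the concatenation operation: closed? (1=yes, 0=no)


Regular languages are closed under all standard operations:
- Union: Yes (product construction)
- Intersection: Yes (product construction)
- Complement: Yes (swap accept/reject)
- Concatenation: Yes (NFA construction)
Operation: concatenation -> Closed

1


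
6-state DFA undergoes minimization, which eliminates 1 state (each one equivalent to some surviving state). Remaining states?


Original DFA: 6 states
Redundant states removed: 1
Minimized states = original - removed
= 6 - 1
= 5

5


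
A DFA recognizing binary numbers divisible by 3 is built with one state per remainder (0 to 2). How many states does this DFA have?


Divisibility by 3 is tracked via the remainder mod 3: 0, 1, ..., 2
The construction assigns one state to each remainder
Number of remainders = 3

3


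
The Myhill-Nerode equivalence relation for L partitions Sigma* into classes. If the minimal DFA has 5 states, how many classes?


Myhill-Nerode theorem:
Number of equivalence classes = number of states in minimal DFA
Minimal DFA states = 5
Therefore equivalence classes = 5

5


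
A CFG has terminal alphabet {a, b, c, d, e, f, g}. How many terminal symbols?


Terminal symbols: a, b, c, d, e, f, g
Counting each: a (#1), b (#2), c (#3), d (#4), e (#5), f (#6), g (#7)
Total = 7

7


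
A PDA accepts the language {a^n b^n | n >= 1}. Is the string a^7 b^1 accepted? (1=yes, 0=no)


Language requires equal numbers of a's and b's
PDA pushes for each 'a', pops for each 'b'
Number of a's = 7
Number of b's = 1
7 != 1 -> Reject

0


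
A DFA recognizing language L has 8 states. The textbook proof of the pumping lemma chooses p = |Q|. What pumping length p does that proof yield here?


Pumping lemma for regular languages (standard proof):
Take p = |Q|, the number of DFA states.
Any string of length >= |Q| passes through |Q|+1 states while reading its first |Q| symbols,
so by pigeonhole some state repeats, giving the loop that can be pumped.
Here |Q| = 8
Therefore the proof uses p = 8

8


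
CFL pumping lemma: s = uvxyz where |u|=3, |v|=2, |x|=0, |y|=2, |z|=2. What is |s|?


|s| = |u| + |v| + |x| + |y| + |z|
= 3 + 2 + 0 + 2 + 2
= 5 + 0 + 4
= 5 + 4
= 9

9


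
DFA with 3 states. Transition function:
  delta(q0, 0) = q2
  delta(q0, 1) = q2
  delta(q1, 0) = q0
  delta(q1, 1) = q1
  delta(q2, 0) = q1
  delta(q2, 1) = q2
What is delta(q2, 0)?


Looking up transition function:
delta(q2, 0) in the table
Row: q2, Column: 0
Result: q1

q1


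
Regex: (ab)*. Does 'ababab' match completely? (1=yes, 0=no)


Pattern: (ab)*
String: 'ababab'
Pattern requires: zero or more repetitions of 'ab'
Pairs: ['ab', 'ab', 'ab']
All pairs are 'ab'? Yes
Result: 1

1


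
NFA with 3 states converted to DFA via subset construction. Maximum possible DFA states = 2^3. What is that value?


NFA has 3 states
Subset construction: each DFA state = subset of NFA states
Maximum subsets = 2^3
2^3 = 8

8


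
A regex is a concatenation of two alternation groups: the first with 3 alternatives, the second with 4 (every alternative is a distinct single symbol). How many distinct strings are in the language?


First group: 3 alternatives
Second group: 4 alternatives
Concatenation: each choice from group 1 pairs with each from group 2
Total = 3 x 4 = 12

12


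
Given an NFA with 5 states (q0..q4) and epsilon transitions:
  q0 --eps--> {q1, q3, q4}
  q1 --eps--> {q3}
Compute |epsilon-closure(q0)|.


Starting from q0
Initialize closure = {q0}
Follow epsilon from q0 -> add q1
Follow epsilon from q0 -> add q3
Follow epsilon from q0 -> add q4
Final closure: {q0, q1, q3, q4}
Size = 4

4


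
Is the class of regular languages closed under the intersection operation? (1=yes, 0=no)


Regular languages are closed under:
- Union (DFA product construction)
- Intersection (DFA product construction)
- Complement (swap accept/reject states)
- Concatenation (NFA construction)
- Kleene star (NFA construction)
intersection is in this list
Therefore: closed

1


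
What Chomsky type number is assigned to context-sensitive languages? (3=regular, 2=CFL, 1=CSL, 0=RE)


Chomsky hierarchy levels:
  Type 3: Regular (DFA/NFA/regex)
  Type 2: Context-free (PDA)
  Type 1: Context-sensitive
  Type 0: Recursively enumerable (TM)
'context-sensitive' corresponds to Type 1

1


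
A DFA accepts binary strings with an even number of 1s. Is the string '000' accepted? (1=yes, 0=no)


DFA has 2 states: q_even (start, accept=yes) and q_odd
Processing string '000' character by character:
  Position 0: read '0', 1-count=0 -> q_even (no change)
  Position 1: read '0', 1-count=0 -> q_even (no change)
  Position 2: read '0', 1-count=0 -> q_even (no change)
Final state: q_even, total 1s = 0 (even); the DFA requires an even count -> accept

1


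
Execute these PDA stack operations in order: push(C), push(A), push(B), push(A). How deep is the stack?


Tracing stack operations:
  push(C) -> stack = [C], depth=1
  push(A) -> stack = [C,A], depth=2
  push(B) -> stack = [C,A,B], depth=3
  push(A) -> stack = [C,A,B,A], depth=4
Final depth = 4

4


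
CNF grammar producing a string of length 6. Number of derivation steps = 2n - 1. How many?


Chomsky Normal Form derivation:
String length n = 6
Each step either:
  - Splits a nonterminal into two (n-1 such steps)
  - Converts a nonterminal to terminal (n such steps)
Total = (n-1) + n = 2n - 1
= 2(6) - 1
= 12 - 1
= 11

11


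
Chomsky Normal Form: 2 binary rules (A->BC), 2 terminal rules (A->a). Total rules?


CNF allows two rule forms:
  A -> BC (binary): 2 rules
  A -> a (terminal): 2 rules
Total = 2 + 2 = 4

4


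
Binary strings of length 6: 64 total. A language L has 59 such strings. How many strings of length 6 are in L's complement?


Alphabet: {0,1}
String length: 6
Total strings of length 6 = 2^6 = 64
Strings in L = 59
Complement = total - |L|
= 64 - 59
= 5

5


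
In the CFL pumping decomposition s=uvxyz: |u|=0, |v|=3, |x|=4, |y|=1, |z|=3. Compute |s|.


|s| = |u| + |v| + |x| + |y| + |z|
= 0 + 3 + 4 + 1 + 3
= 3 + 4 + 4
= 7 + 4
= 11

11


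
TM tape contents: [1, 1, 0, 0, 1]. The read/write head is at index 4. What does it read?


Tape: [1, 1, 0, 0, 1]
Positions: 0 1 2 3 4
Values:    1 1 0 0 1
Head at position 4
tape[4] = 1

1


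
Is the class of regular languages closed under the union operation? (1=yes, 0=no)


Regular languages are closed under:
- Union (DFA product construction)
- Intersection (DFA product construction)
- Complement (swap accept/reject states)
- Concatenation (NFA construction)
- Kleene star (NFA construction)
union is in this list
Therefore: closed

1


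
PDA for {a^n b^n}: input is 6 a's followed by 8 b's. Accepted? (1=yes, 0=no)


Language requires equal numbers of a's and b's
PDA pushes for each 'a', pops for each 'b'
Number of a's = 6
Number of b's = 8
6 != 8 -> Reject

0


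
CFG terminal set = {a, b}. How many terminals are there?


Terminal symbols: a, b
Counting each: a (#1), b (#2)
Total = 2

2


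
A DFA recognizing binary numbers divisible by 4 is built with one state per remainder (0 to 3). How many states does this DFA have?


Divisibility by 4 is tracked via the remainder mod 4: 0, 1, ..., 3
The construction assigns one state to each remainder
Number of remainders = 4

4


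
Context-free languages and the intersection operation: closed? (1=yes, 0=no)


CFL closure properties:
  Closed under: union, concatenation, Kleene star
  NOT closed under: intersection, complement
Operation 'intersection' is in not-closed list -> No (not closed)

0


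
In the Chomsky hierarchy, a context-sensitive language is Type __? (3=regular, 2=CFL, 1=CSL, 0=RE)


Chomsky hierarchy levels:
  Type 3: Regular (DFA/NFA/regex)
  Type 2: Context-free (PDA)
  Type 1: Context-sensitive
  Type 0: Recursively enumerable (TM)
'context-sensitive' corresponds to Type 1

1


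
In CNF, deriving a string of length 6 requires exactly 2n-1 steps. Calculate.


Chomsky Normal Form derivation:
String length n = 6
Each step either:
  - Splits a nonterminal into two (n-1 such steps)
  - Converts a nonterminal to terminal (n such steps)
Total = (n-1) + n = 2n - 1
= 2(6) - 1
= 12 - 1
= 11

11


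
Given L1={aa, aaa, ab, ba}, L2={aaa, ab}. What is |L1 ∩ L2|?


L1 = {aa, aaa, ab, ba}
L2 = {aaa, ab}
Checking each string in L1 against L2:
  'aa': in L2? No
  'aaa': in L2? Yes
  'ab': in L2? Yes
  'ba': in L2? No
Intersection = {aaa, ab}
|L1 ∩ L2| = 2

2


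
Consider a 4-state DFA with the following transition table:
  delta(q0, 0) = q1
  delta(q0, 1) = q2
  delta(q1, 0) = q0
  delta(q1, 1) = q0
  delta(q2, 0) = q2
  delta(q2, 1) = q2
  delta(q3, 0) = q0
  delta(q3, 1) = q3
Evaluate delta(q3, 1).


Looking up transition function:
delta(q3, 1) in the table
Row: q3, Column: 1
Result: q3

q3


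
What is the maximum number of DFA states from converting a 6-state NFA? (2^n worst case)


NFA has 6 states
Subset construction: each DFA state = subset of NFA states
Maximum subsets = 2^6
2^6 = 64

64


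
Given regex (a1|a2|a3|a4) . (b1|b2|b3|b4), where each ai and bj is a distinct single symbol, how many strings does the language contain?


First group: 4 alternatives
Second group: 4 alternatives
Concatenation: each choice from group 1 pairs with each from group 2
Total = 4 x 4 = 16

16


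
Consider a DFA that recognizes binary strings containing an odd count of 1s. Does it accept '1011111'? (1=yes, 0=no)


DFA has 2 states: q_even (start, accept=no) and q_odd
Processing string '1011111' character by character:
  Position 0: read '1', 1-count=1 -> q_odd
  Position 1: read '0', 1-count=1 -> q_odd (no change)
  Position 2: read '1', 1-count=2 -> q_even
  Position 3: read '1', 1-count=3 -> q_odd
  Position 4: read '1', 1-count=4 -> q_even
  Position 5: read '1', 1-count=5 -> q_odd
  Position 6: read '1', 1-count=6 -> q_even
Final state: q_even, total 1s = 6 (even); the DFA requires an odd count -> reject

0


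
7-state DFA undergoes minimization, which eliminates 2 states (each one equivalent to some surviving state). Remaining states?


Original DFA: 7 states
Redundant states removed: 2
Minimized states = original - removed
= 7 - 2
= 5

5


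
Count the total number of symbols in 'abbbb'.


String: 'abbbb'
Counting characters:
  'a' appears 1 time(s)
  'b' appears 4 time(s)
Total length = 1 + 4 = 5

5


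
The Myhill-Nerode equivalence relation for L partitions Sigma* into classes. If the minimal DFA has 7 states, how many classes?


Myhill-Nerode theorem:
Number of equivalence classes = number of states in minimal DFA
Minimal DFA states = 7
Therefore equivalence classes = 7

7


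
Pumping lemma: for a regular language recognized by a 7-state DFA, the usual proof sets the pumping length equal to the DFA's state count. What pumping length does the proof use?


Pumping lemma for regular languages (standard proof):
Take p = |Q|, the number of DFA states.
Any string of length >= |Q| passes through |Q|+1 states while reading its first |Q| symbols,
so by pigeonhole some state repeats, giving the loop that can be pumped.
Here |Q| = 7
Therefore the proof uses p = 7

7


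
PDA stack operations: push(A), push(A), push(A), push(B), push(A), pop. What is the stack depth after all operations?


Tracing stack operations:
  push(A) -> stack = [A], depth=1
  push(A) -> stack = [A,A], depth=2
  push(A) -> stack = [A,A,A], depth=3
  push(B) -> stack = [A,A,A,B], depth=4
  push(A) -> stack = [A,A,A,B,A], depth=5
  pop -> removed A, stack = [A,A,A,B], depth=4
Final depth = 4

4


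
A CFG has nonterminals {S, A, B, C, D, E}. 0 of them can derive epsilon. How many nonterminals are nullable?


Nonterminals: {S, A, B, C, D, E}
A nonterminal is nullable if it can derive epsilon
Counting nullable nonterminals: 0
Total nullable = 0

0


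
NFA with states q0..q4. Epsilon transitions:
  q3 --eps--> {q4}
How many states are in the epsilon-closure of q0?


Starting from q0
Initialize closure = {q0}
q0 has no outgoing epsilon transitions -> nothing to add
Final closure: {q0}
Size = 1

1


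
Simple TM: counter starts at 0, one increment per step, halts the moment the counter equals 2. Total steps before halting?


Counter starts at 0. Counting sequence:
  Step 1: counter = 1
  Step 2: counter = 2
Counter reached 2 -> halt
Total steps = 2

2


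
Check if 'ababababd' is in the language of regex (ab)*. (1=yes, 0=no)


Pattern: (ab)*
String: 'ababababd'
Pattern requires: zero or more repetitions of 'ab'
Length 9 is odd -> cannot be (ab)* -> no match
Result: 0

0


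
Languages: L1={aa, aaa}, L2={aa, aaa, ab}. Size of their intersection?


L1 = {aa, aaa}
L2 = {aa, aaa, ab}
Checking each string in L1 against L2:
  'aa': in L2? Yes
  'aaa': in L2? Yes
Intersection = {aa, aaa}
|L1 ∩ L2| = 2

2


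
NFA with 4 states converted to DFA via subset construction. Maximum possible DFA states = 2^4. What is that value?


NFA has 4 states
Subset construction: each DFA state = subset of NFA states
Maximum subsets = 2^4
2^4 = 16

16


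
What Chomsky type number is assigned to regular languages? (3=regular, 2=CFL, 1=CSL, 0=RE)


Chomsky hierarchy levels:
  Type 3: Regular (DFA/NFA/regex)
  Type 2: Context-free (PDA)
  Type 1: Context-sensitive
  Type 0: Recursively enumerable (TM)
'regular' corresponds to Type 3

3


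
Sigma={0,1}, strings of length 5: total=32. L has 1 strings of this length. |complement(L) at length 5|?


Alphabet: {0,1}
String length: 5
Total strings of length 5 = 2^5 = 32
Strings in L = 1
Complement = total - |L|
= 32 - 1
= 31

31


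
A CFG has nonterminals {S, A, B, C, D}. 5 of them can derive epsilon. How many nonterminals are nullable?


Nonterminals: {S, A, B, C, D}
A nonterminal is nullable if it can derive epsilon
Counting nullable nonterminals: 5
Total nullable = 5

5


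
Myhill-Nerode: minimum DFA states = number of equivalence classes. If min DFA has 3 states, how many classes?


Myhill-Nerode theorem:
Number of equivalence classes = number of states in minimal DFA
Minimal DFA states = 3
Therefore equivalence classes = 3

3


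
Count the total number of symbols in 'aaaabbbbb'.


String: 'aaaabbbbb'
Counting characters:
  'a' appears 4 time(s)
  'b' appears 5 time(s)
Total length = 4 + 5 = 9

9


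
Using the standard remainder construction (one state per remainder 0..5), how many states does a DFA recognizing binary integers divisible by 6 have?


Divisibility by 6 is tracked via the remainder mod 6: 0, 1, ..., 5
The construction assigns one state to each remainder
Number of remainders = 6

6


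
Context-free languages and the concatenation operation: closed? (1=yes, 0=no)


CFL closure properties:
  Closed under: union, concatenation, Kleene star
  NOT closed under: intersection, complement
Operation 'concatenation' is in closed list -> Yes (closed)

1


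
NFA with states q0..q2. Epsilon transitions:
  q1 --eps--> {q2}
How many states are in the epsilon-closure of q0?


Starting from q0
Initialize closure = {q0}
q0 has no outgoing epsilon transitions -> nothing to add
Final closure: {q0}
Size = 1

1


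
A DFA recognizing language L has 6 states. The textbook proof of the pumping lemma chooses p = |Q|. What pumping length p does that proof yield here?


Pumping lemma for regular languages (standard proof):
Take p = |Q|, the number of DFA states.
Any string of length >= |Q| passes through |Q|+1 states while reading its first |Q| symbols,
so by pigeonhole some state repeats, giving the loop that can be pumped.
Here |Q| = 6
Therefore the proof uses p = 6

6


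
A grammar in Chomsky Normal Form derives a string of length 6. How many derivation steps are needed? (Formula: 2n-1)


Chomsky Normal Form derivation:
String length n = 6
Each step either:
  - Splits a nonterminal into two (n-1 such steps)
  - Converts a nonterminal to terminal (n such steps)
Total = (n-1) + n = 2n - 1
= 2(6) - 1
= 12 - 1
= 11

11


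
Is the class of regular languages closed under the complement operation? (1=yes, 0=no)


Regular languages are closed under:
- Union (DFA product construction)
- Intersection (DFA product construction)
- Complement (swap accept/reject states)
- Concatenation (NFA construction)
- Kleene star (NFA construction)
complement is in this list
Therefore: closed

1


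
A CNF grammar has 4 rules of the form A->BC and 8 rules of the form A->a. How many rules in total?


CNF allows two rule forms:
  A -> BC (binary): 4 rules
  A -> a (terminal): 8 rules
Total = 4 + 8 = 12

12


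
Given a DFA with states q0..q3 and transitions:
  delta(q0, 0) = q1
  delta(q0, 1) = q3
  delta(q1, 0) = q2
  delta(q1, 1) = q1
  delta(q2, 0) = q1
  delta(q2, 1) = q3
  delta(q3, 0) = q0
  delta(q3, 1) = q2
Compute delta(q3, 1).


Looking up transition function:
delta(q3, 1) in the table
Row: q3, Column: 1
Result: q2

q2


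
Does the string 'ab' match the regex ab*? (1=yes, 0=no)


Pattern: ab*
String: 'ab'
Pattern requires: exactly one 'a' followed by zero or more 'b's
First char is 'a' -> OK
Rest 'b': all b's? Yes
Result: 1

1


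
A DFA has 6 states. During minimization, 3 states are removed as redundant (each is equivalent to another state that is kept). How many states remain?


Original DFA: 6 states
Redundant states removed: 3
Minimized states = original - removed
= 6 - 3
= 3

3


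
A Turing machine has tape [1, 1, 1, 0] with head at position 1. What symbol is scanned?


Tape: [1, 1, 1, 0]
Positions: 0 1 2 3
Values:    1 1 1 0
Head at position 1
tape[1] = 1

1


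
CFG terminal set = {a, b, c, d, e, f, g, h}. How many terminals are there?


Terminal symbols: a, b, c, d, e, f, g, h
Counting each: a (#1), b (#2), c (#3), d (#4), e (#5), f (#6), g (#7), h (#8)
Total = 8

8


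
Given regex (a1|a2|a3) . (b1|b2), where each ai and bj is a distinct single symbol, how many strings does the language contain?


First group: 3 alternatives
Second group: 2 alternatives
Concatenation: each choice from group 1 pairs with each from group 2
Total = 3 x 2 = 6

6


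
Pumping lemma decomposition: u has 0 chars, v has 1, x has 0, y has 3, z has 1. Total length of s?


|s| = |u| + |v| + |x| + |y| + |z|
= 0 + 1 + 0 + 3 + 1
= 1 + 0 + 4
= 1 + 4
= 5

5


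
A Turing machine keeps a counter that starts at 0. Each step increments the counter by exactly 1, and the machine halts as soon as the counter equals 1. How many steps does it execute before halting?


Counter starts at 0. Counting sequence:
  Step 1: counter = 1
Counter reached 1 -> halt
Total steps = 1

1


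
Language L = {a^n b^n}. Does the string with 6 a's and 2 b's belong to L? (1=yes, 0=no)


Language requires equal numbers of a's and b's
PDA pushes for each 'a', pops for each 'b'
Number of a's = 6
Number of b's = 2
6 != 2 -> Reject

0


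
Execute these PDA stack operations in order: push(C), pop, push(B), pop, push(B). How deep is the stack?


Tracing stack operations:
  push(C) -> stack = [C], depth=1
  pop -> removed C, stack = [], depth=0
  push(B) -> stack = [B], depth=1
  pop -> removed B, stack = [], depth=0
  push(B) -> stack = [B], depth=1
Final depth = 1

1


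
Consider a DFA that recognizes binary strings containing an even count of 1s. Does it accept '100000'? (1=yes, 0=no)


DFA has 2 states: q_even (start, accept=yes) and q_odd
Processing string '100000' character by character:
  Position 0: read '1', 1-count=1 -> q_odd
  Position 1: read '0', 1-count=1 -> q_odd (no change)
  Position 2: read '0', 1-count=1 -> q_odd (no change)
  Position 3: read '0', 1-count=1 -> q_odd (no change)
  Position 4: read '0', 1-count=1 -> q_odd (no change)
  Position 5: read '0', 1-count=1 -> q_odd (no change)
Final state: q_odd, total 1s = 1 (odd); the DFA requires an even count -> reject

0


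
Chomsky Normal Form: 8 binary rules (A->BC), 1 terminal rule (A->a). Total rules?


CNF allows two rule forms:
  A -> BC (binary): 8 rules
  A -> a (terminal): 1 rule
Total = 8 + 1 = 9

9


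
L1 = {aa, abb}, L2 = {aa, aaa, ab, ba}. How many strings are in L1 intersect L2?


L1 = {aa, abb}
L2 = {aa, aaa, ab, ba}
Checking each string in L1 against L2:
  'aa': in L2? Yes
  'abb': in L2? No
Intersection = {aa}
|L1 ∩ L2| = 1

1


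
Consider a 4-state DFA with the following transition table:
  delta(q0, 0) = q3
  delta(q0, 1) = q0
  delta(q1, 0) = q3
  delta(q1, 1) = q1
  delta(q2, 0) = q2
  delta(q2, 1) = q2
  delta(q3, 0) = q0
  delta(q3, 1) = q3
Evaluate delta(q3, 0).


Looking up transition function:
delta(q3, 0) in the table
Row: q3, Column: 0
Result: q0

q0


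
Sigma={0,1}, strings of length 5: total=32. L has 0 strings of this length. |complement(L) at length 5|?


Alphabet: {0,1}
String length: 5
Total strings of length 5 = 2^5 = 32
Strings in L = 0
Complement = total - |L|
= 32 - 0
= 32

32


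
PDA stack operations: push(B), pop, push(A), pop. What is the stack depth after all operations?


Tracing stack operations:
  push(B) -> stack = [B], depth=1
  pop -> removed B, stack = [], depth=0
  push(A) -> stack = [A], depth=1
  pop -> removed A, stack = [], depth=0
Final depth = 0

0


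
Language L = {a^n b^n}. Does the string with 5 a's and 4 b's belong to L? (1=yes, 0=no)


Language requires equal numbers of a's and b's
PDA pushes for each 'a', pops for each 'b'
Number of a's = 5
Number of b's = 4
5 != 4 -> Reject

0


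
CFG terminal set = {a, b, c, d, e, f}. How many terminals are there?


Terminal symbols: a, b, c, d, e, f
Counting each: a (#1), b (#2), c (#3), d (#4), e (#5), f (#6)
Total = 6

6


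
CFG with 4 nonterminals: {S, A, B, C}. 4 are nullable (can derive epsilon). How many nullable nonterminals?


Nonterminals: {S, A, B, C}
A nonterminal is nullable if it can derive epsilon
Counting nullable nonterminals: 4
Total nullable = 4

4


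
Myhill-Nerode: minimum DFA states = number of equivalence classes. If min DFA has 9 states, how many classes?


Myhill-Nerode theorem:
Number of equivalence classes = number of states in minimal DFA
Minimal DFA states = 9
Therefore equivalence classes = 9

9


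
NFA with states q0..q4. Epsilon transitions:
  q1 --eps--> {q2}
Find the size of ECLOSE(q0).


Starting from q0
Initialize closure = {q0}
q0 has no outgoing epsilon transitions -> nothing to add
Final closure: {q0}
Size = 1

1


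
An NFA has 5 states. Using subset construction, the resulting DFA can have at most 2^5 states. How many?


NFA has 5 states
Subset construction: each DFA state = subset of NFA states
Maximum subsets = 2^5
2^5 = 32

32


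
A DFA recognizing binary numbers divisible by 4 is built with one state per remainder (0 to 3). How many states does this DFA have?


Divisibility by 4 is tracked via the remainder mod 4: 0, 1, ..., 3
The construction assigns one state to each remainder
Number of remainders = 4

4


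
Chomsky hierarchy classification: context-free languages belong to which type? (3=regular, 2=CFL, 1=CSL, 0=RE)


Chomsky hierarchy levels:
  Type 3: Regular (DFA/NFA/regex)
  Type 2: Context-free (PDA)
  Type 1: Context-sensitive
  Type 0: Recursively enumerable (TM)
'context-free' corresponds to Type 2

2


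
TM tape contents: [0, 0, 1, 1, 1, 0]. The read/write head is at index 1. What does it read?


Tape: [0, 0, 1, 1, 1, 0]
Positions: 0 1 2 3 4 5
Values:    0 0 1 1 1 0
Head at position 1
tape[1] = 0

0


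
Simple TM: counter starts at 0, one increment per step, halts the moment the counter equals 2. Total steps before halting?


Counter starts at 0. Counting sequence:
  Step 1: counter = 1
  Step 2: counter = 2
Counter reached 2 -> halt
Total steps = 2

2


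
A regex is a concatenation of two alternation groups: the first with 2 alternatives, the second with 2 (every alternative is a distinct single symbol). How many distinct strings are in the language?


First group: 2 alternatives
Second group: 2 alternatives
Concatenation: each choice from group 1 pairs with each from group 2
Total = 2 x 2 = 4

4


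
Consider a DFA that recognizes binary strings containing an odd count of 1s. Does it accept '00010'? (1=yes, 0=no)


DFA has 2 states: q_even (start, accept=no) and q_odd
Processing string '00010' character by character:
  Position 0: read '0', 1-count=0 -> q_even (no change)
  Position 1: read '0', 1-count=0 -> q_even (no change)
  Position 2: read '0', 1-count=0 -> q_even (no change)
  Position 3: read '1', 1-count=1 -> q_odd
  Position 4: read '0', 1-count=1 -> q_odd (no change)
Final state: q_odd, total 1s = 1 (odd); the DFA requires an odd count -> accept

1


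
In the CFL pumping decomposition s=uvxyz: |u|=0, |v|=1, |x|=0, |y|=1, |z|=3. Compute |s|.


|s| = |u| + |v| + |x| + |y| + |z|
= 0 + 1 + 0 + 1 + 3
= 1 + 0 + 4
= 1 + 4
= 5

5


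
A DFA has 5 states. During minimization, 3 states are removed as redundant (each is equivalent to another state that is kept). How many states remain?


Original DFA: 5 states
Redundant states removed: 3
Minimized states = original - removed
= 5 - 3
= 2

2


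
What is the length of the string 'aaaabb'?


String: 'aaaabb'
Counting characters:
  'a' appears 4 time(s)
  'b' appears 2 time(s)
Total length = 4 + 2 = 6

6


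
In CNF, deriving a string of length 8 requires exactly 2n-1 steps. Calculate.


Chomsky Normal Form derivation:
String length n = 8
Each step either:
  - Splits a nonterminal into two (n-1 such steps)
  - Converts a nonterminal to terminal (n such steps)
Total = (n-1) + n = 2n - 1
= 2(8) - 1
= 16 - 1
= 15

15


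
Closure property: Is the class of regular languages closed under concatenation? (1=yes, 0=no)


Regular languages are closed under all standard operations:
- Union: Yes (product construction)
- Intersection: Yes (product construction)
- Complement: Yes (swap accept/reject)
- Concatenation: Yes (NFA construction)
Operation: concatenation -> Closed

1


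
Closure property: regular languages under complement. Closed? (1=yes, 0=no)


Regular languages are closed under:
- Union (DFA product construction)
- Intersection (DFA product construction)
- Complement (swap accept/reject states)
- Concatenation (NFA construction)
- Kleene star (NFA construction)
complement is in this list
Therefore: closed

1


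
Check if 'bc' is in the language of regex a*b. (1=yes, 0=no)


Pattern: a*b
String: 'bc'
Pattern requires: zero or more 'a's followed by exactly one 'b'
Found 0 leading 'a's
Remaining: 'bc'
Remaining is not 'b' -> no match
Result: 0

0


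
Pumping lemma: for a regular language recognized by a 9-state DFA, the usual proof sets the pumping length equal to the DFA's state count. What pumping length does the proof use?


Pumping lemma for regular languages (standard proof):
Take p = |Q|, the number of DFA states.
Any string of length >= |Q| passes through |Q|+1 states while reading its first |Q| symbols,
so by pigeonhole some state repeats, giving the loop that can be pumped.
Here |Q| = 9
Therefore the proof uses p = 9

9


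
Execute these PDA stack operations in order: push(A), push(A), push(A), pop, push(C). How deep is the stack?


Tracing stack operations:
  push(A) -> stack = [A], depth=1
  push(A) -> stack = [A,A], depth=2
  push(A) -> stack = [A,A,A], depth=3
  pop -> removed A, stack = [A,A], depth=2
  push(C) -> stack = [A,A,C], depth=3
Final depth = 3

3


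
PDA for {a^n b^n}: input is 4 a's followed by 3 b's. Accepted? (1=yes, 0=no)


Language requires equal numbers of a's and b's
PDA pushes for each 'a', pops for each 'b'
Number of a's = 4
Number of b's = 3
4 != 3 -> Reject

0


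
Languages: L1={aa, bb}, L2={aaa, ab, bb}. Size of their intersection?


L1 = {aa, bb}
L2 = {aaa, ab, bb}
Checking each string in L1 against L2:
  'aa': in L2? No
  'bb': in L2? Yes
Intersection = {bb}
|L1 ∩ L2| = 1

1


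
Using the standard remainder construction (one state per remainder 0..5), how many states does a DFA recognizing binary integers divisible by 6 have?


Divisibility by 6 is tracked via the remainder mod 6: 0, 1, ..., 5
The construction assigns one state to each remainder
Number of remainders = 6

6


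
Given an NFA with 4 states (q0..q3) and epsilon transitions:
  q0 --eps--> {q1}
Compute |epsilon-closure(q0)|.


Starting from q0
Initialize closure = {q0}
Follow epsilon from q0 -> add q1
Final closure: {q0, q1}
Size = 2

2


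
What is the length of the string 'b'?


String: 'b'
Counting characters:
  'b' appears 1 time(s)
Total length = 0 + 1 = 1

1


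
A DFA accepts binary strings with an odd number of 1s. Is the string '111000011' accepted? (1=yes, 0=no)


DFA has 2 states: q_even (start, accept=no) and q_odd
Processing string '111000011' character by character:
  Position 0: read '1', 1-count=1 -> q_odd
  Position 1: read '1', 1-count=2 -> q_even
  Position 2: read '1', 1-count=3 -> q_odd
  Position 3: read '0', 1-count=3 -> q_odd (no change)
  Position 4: read '0', 1-count=3 -> q_odd (no change)
  Position 5: read '0', 1-count=3 -> q_odd (no change)
  Position 6: read '0', 1-count=3 -> q_odd (no change)
  Position 7: read '1', 1-count=4 -> q_even
  Position 8: read '1', 1-count=5 -> q_odd
Final state: q_odd, total 1s = 5 (odd); the DFA requires an odd count -> accept

1


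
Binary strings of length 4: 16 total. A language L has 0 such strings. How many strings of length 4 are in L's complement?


Alphabet: {0,1}
String length: 4
Total strings of length 4 = 2^4 = 16
Strings in L = 0
Complement = total - |L|
= 16 - 0
= 16

16


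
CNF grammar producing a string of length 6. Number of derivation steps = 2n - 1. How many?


Chomsky Normal Form derivation:
String length n = 6
Each step either:
  - Splits a nonterminal into two (n-1 such steps)
  - Converts a nonterminal to terminal (n such steps)
Total = (n-1) + n = 2n - 1
= 2(6) - 1
= 12 - 1
= 11

11


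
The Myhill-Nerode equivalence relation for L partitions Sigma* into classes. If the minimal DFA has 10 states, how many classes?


Myhill-Nerode theorem:
Number of equivalence classes = number of states in minimal DFA
Minimal DFA states = 10
Therefore equivalence classes = 10

10


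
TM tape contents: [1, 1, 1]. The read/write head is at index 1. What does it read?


Tape: [1, 1, 1]
Positions: 0 1 2
Values:    1 1 1
Head at position 1
tape[1] = 1

1


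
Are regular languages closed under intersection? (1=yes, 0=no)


Regular languages are closed under all standard operations:
- Union: Yes (product construction)
- Intersection: Yes (product construction)
- Complement: Yes (swap accept/reject)
- Concatenation: Yes (NFA construction)
Operation: intersection -> Closed

1


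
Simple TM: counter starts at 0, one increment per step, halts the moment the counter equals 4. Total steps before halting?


Counter starts at 0. Counting sequence:
  Step 1: counter = 1
  Step 2: counter = 2
  Step 3: counter = 3
  Step 4: counter = 4
Counter reached 4 -> halt
Total steps = 4

4


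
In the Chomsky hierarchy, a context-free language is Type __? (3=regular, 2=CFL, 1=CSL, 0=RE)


Chomsky hierarchy levels:
  Type 3: Regular (DFA/NFA/regex)
  Type 2: Context-free (PDA)
  Type 1: Context-sensitive
  Type 0: Recursively enumerable (TM)
'context-free' corresponds to Type 2

2


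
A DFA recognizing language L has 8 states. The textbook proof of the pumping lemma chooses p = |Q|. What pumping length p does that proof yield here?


Pumping lemma for regular languages (standard proof):
Take p = |Q|, the number of DFA states.
Any string of length >= |Q| passes through |Q|+1 states while reading its first |Q| symbols,
so by pigeonhole some state repeats, giving the loop that can be pumped.
Here |Q| = 8
Therefore the proof uses p = 8

8


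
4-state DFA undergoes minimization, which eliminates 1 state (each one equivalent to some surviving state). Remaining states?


Original DFA: 4 states
Redundant states removed: 1
Minimized states = original - removed
= 4 - 1
= 3

3


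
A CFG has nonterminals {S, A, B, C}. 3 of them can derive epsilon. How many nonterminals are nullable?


Nonterminals: {S, A, B, C}
A nonterminal is nullable if it can derive epsilon
Counting nullable nonterminals: 3
Total nullable = 3

3


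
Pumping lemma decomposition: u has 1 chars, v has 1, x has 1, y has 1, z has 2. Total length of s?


|s| = |u| + |v| + |x| + |y| + |z|
= 1 + 1 + 1 + 1 + 2
= 2 + 1 + 3
= 3 + 3
= 6

6


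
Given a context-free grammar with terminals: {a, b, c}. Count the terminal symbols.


Terminal symbols: a, b, c
Counting each: a (#1), b (#2), c (#3)
Total = 3

3


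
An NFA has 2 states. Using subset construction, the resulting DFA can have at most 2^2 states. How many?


NFA has 2 states
Subset construction: each DFA state = subset of NFA states
Maximum subsets = 2^2
2^2 = 4

4


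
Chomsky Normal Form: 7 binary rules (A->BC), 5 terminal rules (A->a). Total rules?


CNF allows two rule forms:
  A -> BC (binary): 7 rules
  A -> a (terminal): 5 rules
Total = 7 + 5 = 12

12


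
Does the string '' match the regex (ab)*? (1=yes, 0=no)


Pattern: (ab)*
String: ''
Pattern requires: zero or more repetitions of 'ab'
Pairs: []
All pairs are 'ab'? Yes
Result: 1

1


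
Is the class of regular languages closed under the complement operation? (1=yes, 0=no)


Regular languages are closed under:
- Union (DFA product construction)
- Intersection (DFA product construction)
- Complement (swap accept/reject states)
- Concatenation (NFA construction)
- Kleene star (NFA construction)
complement is in this list
Therefore: closed

1


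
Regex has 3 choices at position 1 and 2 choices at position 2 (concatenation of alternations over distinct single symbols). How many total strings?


First group: 3 alternatives
Second group: 2 alternatives
Concatenation: each choice from group 1 pairs with each from group 2
Total = 3 x 2 = 6

6


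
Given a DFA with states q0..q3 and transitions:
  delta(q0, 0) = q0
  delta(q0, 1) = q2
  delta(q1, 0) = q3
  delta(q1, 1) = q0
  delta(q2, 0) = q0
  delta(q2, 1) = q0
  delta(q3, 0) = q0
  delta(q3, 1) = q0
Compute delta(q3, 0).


Looking up transition function:
delta(q3, 0) in the table
Row: q3, Column: 0
Result: q0

q0


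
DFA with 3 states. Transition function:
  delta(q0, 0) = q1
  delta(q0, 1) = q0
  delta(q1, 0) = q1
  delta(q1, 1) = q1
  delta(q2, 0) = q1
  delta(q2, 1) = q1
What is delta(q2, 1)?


Looking up transition function:
delta(q2, 1) in the table
Row: q2, Column: 1
Result: q1

q1


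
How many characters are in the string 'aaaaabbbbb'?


String: 'aaaaabbbbb'
Counting characters:
  'a' appears 5 time(s)
  'b' appears 5 time(s)
Total length = 5 + 5 = 10

10


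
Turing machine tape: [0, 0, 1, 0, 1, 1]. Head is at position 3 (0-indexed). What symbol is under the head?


Tape: [0, 0, 1, 0, 1, 1]
Positions: 0 1 2 3 4 5
Values:    0 0 1 0 1 1
Head at position 3
tape[3] = 0

0


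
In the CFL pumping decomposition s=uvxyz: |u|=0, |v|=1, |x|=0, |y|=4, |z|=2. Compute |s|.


|s| = |u| + |v| + |x| + |y| + |z|
= 0 + 1 + 0 + 4 + 2
= 1 + 0 + 6
= 1 + 6
= 7

7


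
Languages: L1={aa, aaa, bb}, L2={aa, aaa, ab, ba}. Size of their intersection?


L1 = {aa, aaa, bb}
L2 = {aa, aaa, ab, ba}
Checking each string in L1 against L2:
  'aa': in L2? Yes
  'aaa': in L2? Yes
  'bb': in L2? No
Intersection = {aa, aaa}
|L1 ∩ L2| = 2

2


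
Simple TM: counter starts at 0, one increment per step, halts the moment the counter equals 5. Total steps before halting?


Counter starts at 0. Counting sequence:
  Step 1: counter = 1
  Step 2: counter = 2
  Step 3: counter = 3
  Step 4: counter = 4
  Step 5: counter = 5
Counter reached 5 -> halt
Total steps = 5

5


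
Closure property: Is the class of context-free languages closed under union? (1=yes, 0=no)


CFL closure properties:
  Closed under: union, concatenation, Kleene star
  NOT closed under: intersection, complement
Operation 'union' is in closed list -> Yes (closed)

1


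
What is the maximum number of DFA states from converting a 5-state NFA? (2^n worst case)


NFA has 5 states
Subset construction: each DFA state = subset of NFA states
Maximum subsets = 2^5
2^5 = 32

32


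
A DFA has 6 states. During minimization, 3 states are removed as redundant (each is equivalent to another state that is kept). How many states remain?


Original DFA: 6 states
Redundant states removed: 3
Minimized states = original - removed
= 6 - 3
= 3

3


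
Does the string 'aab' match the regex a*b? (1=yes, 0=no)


Pattern: a*b
String: 'aab'
Pattern requires: zero or more 'a's followed by exactly one 'b'
Found 2 leading 'a's
Remaining: 'b'
Remaining is exactly 'b' -> match
Result: 1

1
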